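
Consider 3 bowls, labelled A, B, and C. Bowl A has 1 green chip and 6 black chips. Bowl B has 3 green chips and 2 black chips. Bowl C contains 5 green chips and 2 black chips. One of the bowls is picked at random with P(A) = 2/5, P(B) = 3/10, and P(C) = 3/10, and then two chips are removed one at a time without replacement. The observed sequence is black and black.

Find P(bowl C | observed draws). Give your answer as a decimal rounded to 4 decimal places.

0.0433

Compute the likelihood of the observed sequence for each case: P(data | bowl A) = (6/7)(5/6) = 5/7; P(data | bowl B) = (2/5)(1/4) = 1/10; P(data | bowl C) = (2/7)(1/6) = 1/21.
Multiplying each by its prior: 2/5 · 5/7 = 2/7, 3/10 · 1/10 = 3/100, 3/10 · 1/21 = 1/70; these sum to 33/100.
Therefore the posterior P(bowl C | data) = (1/70) / (33/100) = 10/231.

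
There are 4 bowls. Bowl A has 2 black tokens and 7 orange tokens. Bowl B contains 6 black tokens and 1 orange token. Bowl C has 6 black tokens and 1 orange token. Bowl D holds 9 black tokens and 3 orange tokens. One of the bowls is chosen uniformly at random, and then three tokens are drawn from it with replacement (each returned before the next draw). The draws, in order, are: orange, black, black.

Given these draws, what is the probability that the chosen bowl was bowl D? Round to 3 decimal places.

Under each hypothesis, the probability of the observed sequence is: P(data | bowl A) = (7/9)(2/9)(2/9) = 0.038409; P(data | bowl B) = (1/7)(6/7)(6/7) = 0.10496; P(data | bowl C) = (1/7)(6/7)(6/7) = 0.10496; P(data | bowl D) = (3/12)(9/12)(9/12) = 0.14062.
Weighting by the prior gives 1/4 · 0.038409 = 0.0096022, 1/4 · 0.10496 = 0.026239, 1/4 · 0.10496 = 0.026239, 1/4 · 0.14062 = 0.035156; with total 0.097237.
Hence P(bowl D | data) = (0.035156) / (0.097237) = 0.36155.

0.362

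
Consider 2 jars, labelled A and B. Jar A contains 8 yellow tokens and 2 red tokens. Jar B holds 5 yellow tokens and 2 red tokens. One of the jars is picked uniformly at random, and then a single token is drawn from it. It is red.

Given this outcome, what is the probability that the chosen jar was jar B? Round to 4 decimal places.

0.5882

Compute the likelihood of this draw for each case: P(data | jar A) = (2/10) = 1/5; P(data | jar B) = (2/7) = 2/7.
The prior-weighted likelihoods are 1/2 · 1/5 = 1/10, 1/2 · 2/7 = 1/7; with total 17/70.
Therefore the posterior P(jar B | data) = (1/7) / (17/70) = 10/17.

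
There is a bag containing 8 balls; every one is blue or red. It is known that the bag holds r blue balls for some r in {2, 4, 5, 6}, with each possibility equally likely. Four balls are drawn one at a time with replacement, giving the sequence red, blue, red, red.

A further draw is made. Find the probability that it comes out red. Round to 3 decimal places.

Compute the likelihood of the observed sequence for each case: P(data | r = 2) = (6/8)(2/8)(6/8)(6/8) = 0.10547; P(data | r = 4) = (4/8)(4/8)(4/8)(4/8) = 0.0625; P(data | r = 5) = (3/8)(5/8)(3/8)(3/8) = 0.032959; P(data | r = 6) = (2/8)(6/8)(2/8)(2/8) = 0.011719.
Weighting by the prior gives 1/4 · 0.10547 = 0.026367, 1/4 · 0.0625 = 0.015625, 1/4 · 0.032959 = 0.0082397, 1/4 · 0.011719 = 0.0029297; with total 0.053162.
Dividing through by the total gives posterior P(r = 2 | data) = 0.49598, P(r = 4 | data) = 0.29392, P(r = 5 | data) = 0.15499, P(r = 6 | data) = 0.055109.
The predictive probability is P(red next | data) = (3/4)(0.49598) + (1/2)(0.29392) + (3/8)(0.15499) + (1/4)(0.055109) = 0.59084.

0.591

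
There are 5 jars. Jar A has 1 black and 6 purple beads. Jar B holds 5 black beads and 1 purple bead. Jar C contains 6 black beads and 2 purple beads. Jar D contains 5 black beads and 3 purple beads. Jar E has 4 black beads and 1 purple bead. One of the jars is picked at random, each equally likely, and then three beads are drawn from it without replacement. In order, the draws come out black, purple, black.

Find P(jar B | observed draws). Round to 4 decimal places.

0.2303

Under each hypothesis, the probability of the observed sequence is: P(data | jar A) = (1/7)(6/6)(0/5) = 0; P(data | jar B) = (5/6)(1/5)(4/4) = 1/6; P(data | jar C) = (6/8)(2/7)(5/6) = 5/28; P(data | jar D) = (5/8)(3/7)(4/6) = 5/28; P(data | jar E) = (4/5)(1/4)(3/3) = 1/5.
Weighting by the prior gives 1/5 · 0 = 0, 1/5 · 1/6 = 1/30, 1/5 · 5/28 = 1/28, 1/5 · 5/28 = 1/28, 1/5 · 1/5 = 1/25; summing to 76/525.
By Bayes' rule, P(jar B | data) = (1/30) / (76/525) = 35/152.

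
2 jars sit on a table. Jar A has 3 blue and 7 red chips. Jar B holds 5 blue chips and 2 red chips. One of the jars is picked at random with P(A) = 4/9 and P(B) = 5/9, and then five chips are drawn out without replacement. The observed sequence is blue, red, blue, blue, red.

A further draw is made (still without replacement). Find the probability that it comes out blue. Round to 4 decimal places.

Under each hypothesis, the probability of the observed sequence is: P(data | jar A) = (3/10)(7/9)(2/8)(1/7)(6/6) = 1/120; P(data | jar B) = (5/7)(2/6)(4/5)(3/4)(1/3) = 1/21.
Multiplying each by its prior: 4/9 · 1/120 = 1/270, 5/9 · 1/21 = 5/189; these sum to 19/630.
Dividing through by the total gives posterior P(jar A | data) = 7/57, P(jar B | data) = 50/57.
So P(blue next | data) = Σ P(blue next | H) P(H | data) = (0)(7/57) + (1)(50/57) = 50/57.

0.8772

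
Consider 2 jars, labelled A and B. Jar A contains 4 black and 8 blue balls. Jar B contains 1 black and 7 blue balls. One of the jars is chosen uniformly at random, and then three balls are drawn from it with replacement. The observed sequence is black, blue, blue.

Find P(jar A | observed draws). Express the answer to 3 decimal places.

0.608

Under each hypothesis, the probability of the observed sequence is: P(data | jar A) = (4/12)(8/12)(8/12) = 0.14815; P(data | jar B) = (1/8)(7/8)(7/8) = 0.095703.
Weighting by the prior gives 1/2 · 0.14815 = 0.074074, 1/2 · 0.095703 = 0.047852; these sum to 0.12193.
So P(jar A | data) = (0.074074) / (0.12193) = 0.60753.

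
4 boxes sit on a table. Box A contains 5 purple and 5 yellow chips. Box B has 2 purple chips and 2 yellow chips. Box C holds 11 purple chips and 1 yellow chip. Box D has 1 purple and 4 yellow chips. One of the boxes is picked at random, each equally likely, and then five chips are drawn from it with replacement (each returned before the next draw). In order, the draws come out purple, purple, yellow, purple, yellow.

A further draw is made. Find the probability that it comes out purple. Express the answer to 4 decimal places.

0.5095

Under each hypothesis, the probability of the observed sequence is: P(data | box A) = (5/10)(5/10)(5/10)(5/10)(5/10) = 0.03125; P(data | box B) = (2/4)(2/4)(2/4)(2/4)(2/4) = 0.03125; P(data | box C) = (11/12)(11/12)(1/12)(11/12)(1/12) = 0.005349; P(data | box D) = (1/5)(1/5)(4/5)(1/5)(4/5) = 0.00512.
Multiplying each by its prior: 1/4 · 0.03125 = 0.0078125, 1/4 · 0.03125 = 0.0078125, 1/4 · 0.005349 = 0.0013372, 1/4 · 0.00512 = 0.00128; summing to 0.018242.
Normalising, the posterior is P(box A | data) = 0.42826, P(box B | data) = 0.42826, P(box C | data) = 0.073305, P(box D | data) = 0.070167.
The predictive probability is P(purple next | data) = (1/2)(0.42826) + (1/2)(0.42826) + (11/12)(0.073305) + (1/5)(0.070167) = 0.50949.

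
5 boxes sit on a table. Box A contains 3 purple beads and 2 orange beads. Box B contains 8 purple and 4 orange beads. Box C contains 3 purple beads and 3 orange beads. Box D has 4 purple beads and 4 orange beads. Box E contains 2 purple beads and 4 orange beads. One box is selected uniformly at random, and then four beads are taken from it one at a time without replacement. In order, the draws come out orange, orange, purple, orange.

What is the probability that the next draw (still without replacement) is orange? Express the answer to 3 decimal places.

Compute the likelihood of the observed sequence for each case: P(data | box A) = (2/5)(1/4)(3/3)(0/2) = 0; P(data | box B) = (4/12)(3/11)(8/10)(2/9) = 0.016162; P(data | box C) = (3/6)(2/5)(3/4)(1/3) = 0.05; P(data | box D) = (4/8)(3/7)(4/6)(2/5) = 0.057143; P(data | box E) = (4/6)(3/5)(2/4)(2/3) = 0.13333.
Multiplying each by its prior: 1/5 · 0 = 0, 1/5 · 0.016162 = 0.0032323, 1/5 · 0.05 = 0.01, 1/5 · 0.057143 = 0.011429, 1/5 · 0.13333 = 0.026667; summing to 0.051328.
Dividing through by the total gives posterior P(box A | data) = 0, P(box B | data) = 0.062974, P(box C | data) = 0.19483, P(box D | data) = 0.22266, P(box E | data) = 0.51954.
The predictive probability is P(orange next | data) = (1/8)(0.062974) + (0)(0.19483) + (1/4)(0.22266) + (1/2)(0.51954) = 0.32331.

0.323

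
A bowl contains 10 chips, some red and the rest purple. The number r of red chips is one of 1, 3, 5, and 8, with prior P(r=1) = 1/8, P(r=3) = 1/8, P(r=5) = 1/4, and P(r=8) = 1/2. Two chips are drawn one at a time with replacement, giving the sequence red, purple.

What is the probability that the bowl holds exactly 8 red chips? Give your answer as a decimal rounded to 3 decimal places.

Compute the likelihood of the observed sequence for each case: P(data | r = 1) = (1/10)(9/10) = 9/100; P(data | r = 3) = (3/10)(7/10) = 21/100; P(data | r = 5) = (5/10)(5/10) = 1/4; P(data | r = 8) = (8/10)(2/10) = 4/25.
Weighting by the prior gives 1/8 · 9/100 = 9/800, 1/8 · 21/100 = 21/800, 1/4 · 1/4 = 1/16, 1/2 · 4/25 = 2/25; summing to 9/50.
Therefore the posterior P(r = 8 | data) = (2/25) / (9/50) = 4/9.

0.444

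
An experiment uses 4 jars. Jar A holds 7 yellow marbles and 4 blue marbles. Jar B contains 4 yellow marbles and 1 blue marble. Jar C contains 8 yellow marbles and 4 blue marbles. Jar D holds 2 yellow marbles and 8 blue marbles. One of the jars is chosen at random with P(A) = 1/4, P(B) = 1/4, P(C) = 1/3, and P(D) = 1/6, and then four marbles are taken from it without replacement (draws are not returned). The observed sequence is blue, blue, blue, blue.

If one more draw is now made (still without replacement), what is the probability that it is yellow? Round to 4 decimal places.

The likelihood of the observed sequence under each hypothesis: P(data | jar A) = (4/11)(3/10)(2/9)(1/8) = 0.0030303; P(data | jar B) = (1/5)(0/4) = 0; P(data | jar C) = (4/12)(3/11)(2/10)(1/9) = 0.0020202; P(data | jar D) = (8/10)(7/9)(6/8)(5/7) = 0.33333.
The prior-weighted likelihoods are 1/4 · 0.0030303 = 0.00075758, 1/4 · 0 = 0, 1/3 · 0.0020202 = 0.0006734, 1/6 · 0.33333 = 0.055556; summing to 0.056987.
Dividing through by the total gives posterior P(jar A | data) = 0.013294, P(jar B | data) = 0, P(jar C | data) = 0.011817, P(jar D | data) = 0.97489.
So P(yellow next | data) = Σ P(yellow next | H) P(H | data) = (1)(0.013294) + (1)(0.011817) + (1/3)(0.97489) = 0.35007.

0.3501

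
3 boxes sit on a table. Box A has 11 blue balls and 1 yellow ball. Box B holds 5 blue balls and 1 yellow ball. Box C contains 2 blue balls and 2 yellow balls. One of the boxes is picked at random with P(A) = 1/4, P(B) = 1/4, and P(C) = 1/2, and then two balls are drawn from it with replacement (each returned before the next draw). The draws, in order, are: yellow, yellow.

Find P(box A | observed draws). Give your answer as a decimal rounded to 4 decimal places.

Under each hypothesis, the probability of the observed sequence is: P(data | box A) = (1/12)(1/12) = 1/144; P(data | box B) = (1/6)(1/6) = 1/36; P(data | box C) = (2/4)(2/4) = 1/4.
Weighting by the prior gives 1/4 · 1/144 = 1/576, 1/4 · 1/36 = 1/144, 1/2 · 1/4 = 1/8; summing to 77/576.
Therefore the posterior P(box A | data) = (1/576) / (77/576) = 1/77.

0.0130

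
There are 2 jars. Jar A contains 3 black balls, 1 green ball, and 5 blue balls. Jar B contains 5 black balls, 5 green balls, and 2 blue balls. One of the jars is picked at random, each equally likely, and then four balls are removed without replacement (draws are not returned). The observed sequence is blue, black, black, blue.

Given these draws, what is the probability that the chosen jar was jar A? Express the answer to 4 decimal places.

0.9218

For each hypothesis, P(data | H) works out to: P(data | jar A) = (5/9)(3/8)(2/7)(4/6) = 0.039683; P(data | jar B) = (2/12)(5/11)(4/10)(1/9) = 0.003367.
Weighting by the prior gives 1/2 · 0.039683 = 0.019841, 1/2 · 0.003367 = 0.0016835; these sum to 0.021525.
Hence P(jar A | data) = (0.019841) / (0.021525) = 0.92179.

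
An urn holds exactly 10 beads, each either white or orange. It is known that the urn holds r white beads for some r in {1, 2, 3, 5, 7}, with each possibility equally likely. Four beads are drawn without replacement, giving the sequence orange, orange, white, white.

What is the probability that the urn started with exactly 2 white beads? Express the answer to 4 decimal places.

The likelihood of the observed sequence under each hypothesis: P(data | r = 1) = (9/10)(8/9)(1/8)(0/7) = 0; P(data | r = 2) = (8/10)(7/9)(2/8)(1/7) = 0.022222; P(data | r = 3) = (7/10)(6/9)(3/8)(2/7) = 0.05; P(data | r = 5) = (5/10)(4/9)(5/8)(4/7) = 0.079365; P(data | r = 7) = (3/10)(2/9)(7/8)(6/7) = 0.05.
The prior-weighted likelihoods are 1/5 · 0 = 0, 1/5 · 0.022222 = 0.0044444, 1/5 · 0.05 = 0.01, 1/5 · 0.079365 = 0.015873, 1/5 · 0.05 = 0.01; these sum to 0.040317.
So P(r = 2 | data) = (0.0044444) / (0.040317) = 0.11024.

0.1102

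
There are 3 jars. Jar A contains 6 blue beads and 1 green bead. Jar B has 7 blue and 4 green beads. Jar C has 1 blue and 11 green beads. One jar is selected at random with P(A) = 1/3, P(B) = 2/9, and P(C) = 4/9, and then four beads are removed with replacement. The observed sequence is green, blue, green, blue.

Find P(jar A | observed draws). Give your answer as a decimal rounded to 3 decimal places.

0.256

Under each hypothesis, the probability of the observed sequence is: P(data | jar A) = (1/7)(6/7)(1/7)(6/7) = 0.014994; P(data | jar B) = (4/11)(7/11)(4/11)(7/11) = 0.053548; P(data | jar C) = (11/12)(1/12)(11/12)(1/12) = 0.0058353.
The prior-weighted likelihoods are 1/3 · 0.014994 = 0.0049979, 2/9 · 0.053548 = 0.0119, 4/9 · 0.0058353 = 0.0025934; with total 0.019491.
By Bayes' rule, P(jar A | data) = (0.0049979) / (0.019491) = 0.25642.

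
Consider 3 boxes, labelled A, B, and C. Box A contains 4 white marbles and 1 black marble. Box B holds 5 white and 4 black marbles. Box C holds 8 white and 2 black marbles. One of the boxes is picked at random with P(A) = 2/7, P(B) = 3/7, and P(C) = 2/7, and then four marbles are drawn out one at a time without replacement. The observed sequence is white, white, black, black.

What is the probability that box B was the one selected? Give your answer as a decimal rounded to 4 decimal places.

0.8427

The likelihood of the observed sequence under each hypothesis: P(data | box A) = (4/5)(3/4)(1/3)(0/2) = 0; P(data | box B) = (5/9)(4/8)(4/7)(3/6) = 0.079365; P(data | box C) = (8/10)(7/9)(2/8)(1/7) = 0.022222.
The prior-weighted likelihoods are 2/7 · 0 = 0, 3/7 · 0.079365 = 0.034014, 2/7 · 0.022222 = 0.0063492; summing to 0.040363.
So P(box B | data) = (0.034014) / (0.040363) = 0.8427.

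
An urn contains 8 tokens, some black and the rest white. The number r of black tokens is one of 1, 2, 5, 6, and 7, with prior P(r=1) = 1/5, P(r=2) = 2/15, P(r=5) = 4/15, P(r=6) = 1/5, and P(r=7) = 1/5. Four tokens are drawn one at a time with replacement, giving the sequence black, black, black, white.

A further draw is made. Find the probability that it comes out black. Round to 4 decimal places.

0.7196

The likelihood of the observed sequence under each hypothesis: P(data | r = 1) = (1/8)(1/8)(1/8)(7/8) = 0.001709; P(data | r = 2) = (2/8)(2/8)(2/8)(6/8) = 0.011719; P(data | r = 5) = (5/8)(5/8)(5/8)(3/8) = 0.091553; P(data | r = 6) = (6/8)(6/8)(6/8)(2/8) = 0.10547; P(data | r = 7) = (7/8)(7/8)(7/8)(1/8) = 0.08374.
The prior-weighted likelihoods are 1/5 · 0.001709 = 0.0003418, 2/15 · 0.011719 = 0.0015625, 4/15 · 0.091553 = 0.024414, 1/5 · 0.10547 = 0.021094, 1/5 · 0.08374 = 0.016748; these sum to 0.06416.
The posterior is then P(r = 1 | data) = 0.0053272, P(r = 2 | data) = 0.024353, P(r = 5 | data) = 0.38052, P(r = 6 | data) = 0.32877, P(r = 7 | data) = 0.26104.
Averaging over the posterior, P(black next | data) = (1/8)(0.0053272) + (1/4)(0.024353) + (5/8)(0.38052) + (3/4)(0.32877) + (7/8)(0.26104) = 0.71956.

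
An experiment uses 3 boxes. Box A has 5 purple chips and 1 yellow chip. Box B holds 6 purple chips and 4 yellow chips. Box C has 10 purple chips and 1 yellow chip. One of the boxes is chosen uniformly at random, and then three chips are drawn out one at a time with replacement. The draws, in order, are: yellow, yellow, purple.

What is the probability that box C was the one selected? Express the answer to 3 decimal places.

For each hypothesis, P(data | H) works out to: P(data | box A) = (1/6)(1/6)(5/6) = 0.023148; P(data | box B) = (4/10)(4/10)(6/10) = 0.096; P(data | box C) = (1/11)(1/11)(10/11) = 0.0075131.
The prior-weighted likelihoods are 1/3 · 0.023148 = 0.007716, 1/3 · 0.096 = 0.032, 1/3 · 0.0075131 = 0.0025044; these sum to 0.04222.
Hence P(box C | data) = (0.0025044) / (0.04222) = 0.059317.

0.059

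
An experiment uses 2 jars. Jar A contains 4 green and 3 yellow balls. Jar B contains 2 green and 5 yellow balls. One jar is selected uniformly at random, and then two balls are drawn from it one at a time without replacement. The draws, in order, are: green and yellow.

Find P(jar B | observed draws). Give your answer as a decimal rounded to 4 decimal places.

The likelihood of the observed sequence under each hypothesis: P(data | jar A) = (4/7)(3/6) = 2/7; P(data | jar B) = (2/7)(5/6) = 5/21.
Weighting by the prior gives 1/2 · 2/7 = 1/7, 1/2 · 5/21 = 5/42; these sum to 11/42.
Hence P(jar B | data) = (5/42) / (11/42) = 5/11.

0.4545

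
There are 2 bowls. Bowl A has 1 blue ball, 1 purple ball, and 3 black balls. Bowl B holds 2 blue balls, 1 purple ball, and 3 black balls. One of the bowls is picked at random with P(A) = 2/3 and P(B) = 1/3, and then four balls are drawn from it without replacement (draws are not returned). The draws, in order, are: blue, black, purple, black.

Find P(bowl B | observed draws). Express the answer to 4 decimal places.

For each hypothesis, P(data | H) works out to: P(data | bowl A) = (1/5)(3/4)(1/3)(2/2) = 1/20; P(data | bowl B) = (2/6)(3/5)(1/4)(2/3) = 1/30.
Multiplying each by its prior: 2/3 · 1/20 = 1/30, 1/3 · 1/30 = 1/90; with total 2/45.
So P(bowl B | data) = (1/90) / (2/45) = 1/4.

0.2500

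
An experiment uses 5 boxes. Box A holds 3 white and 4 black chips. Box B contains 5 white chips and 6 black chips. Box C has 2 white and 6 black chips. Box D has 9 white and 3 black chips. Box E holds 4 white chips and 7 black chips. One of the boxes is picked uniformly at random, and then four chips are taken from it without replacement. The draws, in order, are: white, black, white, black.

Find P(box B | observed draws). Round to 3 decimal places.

0.255

Under each hypothesis, the probability of the observed sequence is: P(data | box A) = (3/7)(4/6)(2/5)(3/4) = 0.085714; P(data | box B) = (5/11)(6/10)(4/9)(5/8) = 0.075758; P(data | box C) = (2/8)(6/7)(1/6)(5/5) = 0.035714; P(data | box D) = (9/12)(3/11)(8/10)(2/9) = 0.036364; P(data | box E) = (4/11)(7/10)(3/9)(6/8) = 0.063636.
Weighting by the prior gives 1/5 · 0.085714 = 0.017143, 1/5 · 0.075758 = 0.015152, 1/5 · 0.035714 = 0.0071429, 1/5 · 0.036364 = 0.0072727, 1/5 · 0.063636 = 0.012727; summing to 0.059437.
So P(box B | data) = (0.015152) / (0.059437) = 0.25492.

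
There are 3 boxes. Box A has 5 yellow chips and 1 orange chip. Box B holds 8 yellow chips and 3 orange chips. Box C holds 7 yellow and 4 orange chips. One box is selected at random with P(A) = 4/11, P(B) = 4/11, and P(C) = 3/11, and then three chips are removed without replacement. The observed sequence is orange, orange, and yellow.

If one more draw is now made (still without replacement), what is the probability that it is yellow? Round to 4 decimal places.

Under each hypothesis, the probability of the observed sequence is: P(data | box A) = (1/6)(0/5) = 0; P(data | box B) = (3/11)(2/10)(8/9) = 0.048485; P(data | box C) = (4/11)(3/10)(7/9) = 0.084848.
Multiplying each by its prior: 4/11 · 0 = 0, 4/11 · 0.048485 = 0.017631, 3/11 · 0.084848 = 0.02314; with total 0.040771.
Normalising, the posterior is P(box A | data) = 0, P(box B | data) = 0.43243, P(box C | data) = 0.56757.
So P(yellow next | data) = Σ P(yellow next | H) P(H | data) = (7/8)(0.43243) + (3/4)(0.56757) = 0.80405.

0.8041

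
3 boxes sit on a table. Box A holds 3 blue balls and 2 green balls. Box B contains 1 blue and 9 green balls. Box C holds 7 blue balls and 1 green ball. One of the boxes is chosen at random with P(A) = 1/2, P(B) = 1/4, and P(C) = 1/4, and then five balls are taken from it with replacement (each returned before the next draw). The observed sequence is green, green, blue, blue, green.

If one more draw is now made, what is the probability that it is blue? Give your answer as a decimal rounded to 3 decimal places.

Under each hypothesis, the probability of the observed sequence is: P(data | box A) = (2/5)(2/5)(3/5)(3/5)(2/5) = 0.02304; P(data | box B) = (9/10)(9/10)(1/10)(1/10)(9/10) = 0.00729; P(data | box C) = (1/8)(1/8)(7/8)(7/8)(1/8) = 0.0014954.
The prior-weighted likelihoods are 1/2 · 0.02304 = 0.01152, 1/4 · 0.00729 = 0.0018225, 1/4 · 0.0014954 = 0.00037384; with total 0.013716.
The posterior is then P(box A | data) = 0.83987, P(box B | data) = 0.13287, P(box C | data) = 0.027255.
The predictive probability is P(blue next | data) = (3/5)(0.83987) + (1/10)(0.13287) + (7/8)(0.027255) = 0.54106.

0.541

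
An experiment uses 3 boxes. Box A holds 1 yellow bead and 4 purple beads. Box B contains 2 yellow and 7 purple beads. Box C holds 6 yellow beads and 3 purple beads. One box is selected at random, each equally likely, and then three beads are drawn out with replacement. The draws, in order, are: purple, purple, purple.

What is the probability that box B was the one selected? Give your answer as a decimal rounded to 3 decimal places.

The likelihood of the observed sequence under each hypothesis: P(data | box A) = (4/5)(4/5)(4/5) = 0.512; P(data | box B) = (7/9)(7/9)(7/9) = 0.47051; P(data | box C) = (3/9)(3/9)(3/9) = 0.037037.
Multiplying each by its prior: 1/3 · 0.512 = 0.17067, 1/3 · 0.47051 = 0.15684, 1/3 · 0.037037 = 0.012346; these sum to 0.33985.
By Bayes' rule, P(box B | data) = (0.15684) / (0.33985) = 0.46149.

0.461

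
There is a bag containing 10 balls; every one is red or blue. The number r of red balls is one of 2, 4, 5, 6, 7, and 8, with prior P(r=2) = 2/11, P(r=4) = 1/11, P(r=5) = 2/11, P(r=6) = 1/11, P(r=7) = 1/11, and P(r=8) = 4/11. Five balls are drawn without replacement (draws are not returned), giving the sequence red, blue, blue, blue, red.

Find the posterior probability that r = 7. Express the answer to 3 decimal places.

0.041

For each hypothesis, P(data | H) works out to: P(data | r = 2) = (2/10)(8/9)(7/8)(6/7)(1/6) = 0.022222; P(data | r = 4) = (4/10)(6/9)(5/8)(4/7)(3/6) = 0.047619; P(data | r = 5) = (5/10)(5/9)(4/8)(3/7)(4/6) = 0.039683; P(data | r = 6) = (6/10)(4/9)(3/8)(2/7)(5/6) = 0.02381; P(data | r = 7) = (7/10)(3/9)(2/8)(1/7)(6/6) = 0.0083333; P(data | r = 8) = (8/10)(2/9)(1/8)(0/7) = 0.
Weighting by the prior gives 2/11 · 0.022222 = 0.0040404, 1/11 · 0.047619 = 0.004329, 2/11 · 0.039683 = 0.007215, 1/11 · 0.02381 = 0.0021645, 1/11 · 0.0083333 = 0.00075758, 4/11 · 0 = 0; summing to 0.018506.
By Bayes' rule, P(r = 7 | data) = (0.00075758) / (0.018506) = 0.040936.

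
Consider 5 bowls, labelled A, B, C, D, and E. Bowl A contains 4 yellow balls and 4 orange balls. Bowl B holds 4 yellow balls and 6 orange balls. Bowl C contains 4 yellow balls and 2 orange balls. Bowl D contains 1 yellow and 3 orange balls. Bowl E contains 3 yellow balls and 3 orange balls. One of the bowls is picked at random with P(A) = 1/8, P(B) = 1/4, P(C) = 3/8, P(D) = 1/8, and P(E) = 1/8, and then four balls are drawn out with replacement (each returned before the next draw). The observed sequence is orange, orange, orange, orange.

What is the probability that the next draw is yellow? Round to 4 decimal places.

0.3660

Compute the likelihood of the observed sequence for each case: P(data | bowl A) = (4/8)(4/8)(4/8)(4/8) = 0.0625; P(data | bowl B) = (6/10)(6/10)(6/10)(6/10) = 0.1296; P(data | bowl C) = (2/6)(2/6)(2/6)(2/6) = 0.012346; P(data | bowl D) = (3/4)(3/4)(3/4)(3/4) = 0.31641; P(data | bowl E) = (3/6)(3/6)(3/6)(3/6) = 0.0625.
The prior-weighted likelihoods are 1/8 · 0.0625 = 0.0078125, 1/4 · 0.1296 = 0.0324, 3/8 · 0.012346 = 0.0046296, 1/8 · 0.31641 = 0.039551, 1/8 · 0.0625 = 0.0078125; these sum to 0.092205.
Dividing through by the total gives posterior P(bowl A | data) = 0.084729, P(bowl B | data) = 0.35139, P(bowl C | data) = 0.05021, P(bowl D | data) = 0.42894, P(bowl E | data) = 0.084729.
The predictive probability is P(yellow next | data) = (1/2)(0.084729) + (2/5)(0.35139) + (2/3)(0.05021) + (1/4)(0.42894) + (1/2)(0.084729) = 0.36599.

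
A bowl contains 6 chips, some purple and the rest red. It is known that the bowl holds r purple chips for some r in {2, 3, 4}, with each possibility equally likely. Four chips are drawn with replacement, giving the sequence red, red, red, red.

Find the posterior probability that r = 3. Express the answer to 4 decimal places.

0.2295

Under each hypothesis, the probability of the observed sequence is: P(data | r = 2) = (4/6)(4/6)(4/6)(4/6) = 0.19753; P(data | r = 3) = (3/6)(3/6)(3/6)(3/6) = 0.0625; P(data | r = 4) = (2/6)(2/6)(2/6)(2/6) = 0.012346.
The prior-weighted likelihoods are 1/3 · 0.19753 = 0.065844, 1/3 · 0.0625 = 0.020833, 1/3 · 0.012346 = 0.0041152; these sum to 0.090792.
By Bayes' rule, P(r = 3 | data) = (0.020833) / (0.090792) = 0.22946.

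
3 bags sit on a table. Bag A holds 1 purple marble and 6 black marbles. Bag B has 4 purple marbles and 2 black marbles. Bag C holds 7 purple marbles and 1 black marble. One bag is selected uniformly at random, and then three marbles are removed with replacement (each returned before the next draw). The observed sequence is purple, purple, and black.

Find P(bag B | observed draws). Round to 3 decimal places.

Compute the likelihood of the observed sequence for each case: P(data | bag A) = (1/7)(1/7)(6/7) = 0.017493; P(data | bag B) = (4/6)(4/6)(2/6) = 0.14815; P(data | bag C) = (7/8)(7/8)(1/8) = 0.095703.
Weighting by the prior gives 1/3 · 0.017493 = 0.0058309, 1/3 · 0.14815 = 0.049383, 1/3 · 0.095703 = 0.031901; with total 0.087115.
Hence P(bag B | data) = (0.049383) / (0.087115) = 0.56687.

0.567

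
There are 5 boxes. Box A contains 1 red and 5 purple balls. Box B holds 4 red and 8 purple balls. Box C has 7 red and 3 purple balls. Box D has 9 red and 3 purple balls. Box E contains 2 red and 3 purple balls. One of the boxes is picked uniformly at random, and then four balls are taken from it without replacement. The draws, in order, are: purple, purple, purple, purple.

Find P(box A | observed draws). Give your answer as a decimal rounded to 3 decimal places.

The likelihood of the observed sequence under each hypothesis: P(data | box A) = (5/6)(4/5)(3/4)(2/3) = 1/3; P(data | box B) = (8/12)(7/11)(6/10)(5/9) = 14/99; P(data | box C) = (3/10)(2/9)(1/8)(0/7) = 0; P(data | box D) = (3/12)(2/11)(1/10)(0/9) = 0; P(data | box E) = (3/5)(2/4)(1/3)(0/2) = 0.
Multiplying each by its prior: 1/5 · 1/3 = 1/15, 1/5 · 14/99 = 14/495, 1/5 · 0 = 0, 1/5 · 0 = 0, 1/5 · 0 = 0; summing to 47/495.
Therefore the posterior P(box A | data) = (1/15) / (47/495) = 33/47.

0.702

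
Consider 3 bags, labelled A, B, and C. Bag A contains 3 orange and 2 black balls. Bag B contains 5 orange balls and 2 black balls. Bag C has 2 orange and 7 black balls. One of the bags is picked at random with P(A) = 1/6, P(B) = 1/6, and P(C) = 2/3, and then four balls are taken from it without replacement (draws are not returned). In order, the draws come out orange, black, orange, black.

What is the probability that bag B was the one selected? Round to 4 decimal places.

0.1840

The likelihood of the observed sequence under each hypothesis: P(data | bag A) = (3/5)(2/4)(2/3)(1/2) = 0.1; P(data | bag B) = (5/7)(2/6)(4/5)(1/4) = 0.047619; P(data | bag C) = (2/9)(7/8)(1/7)(6/6) = 0.027778.
The prior-weighted likelihoods are 1/6 · 0.1 = 0.016667, 1/6 · 0.047619 = 0.0079365, 2/3 · 0.027778 = 0.018519; summing to 0.043122.
So P(bag B | data) = (0.0079365) / (0.043122) = 0.18405.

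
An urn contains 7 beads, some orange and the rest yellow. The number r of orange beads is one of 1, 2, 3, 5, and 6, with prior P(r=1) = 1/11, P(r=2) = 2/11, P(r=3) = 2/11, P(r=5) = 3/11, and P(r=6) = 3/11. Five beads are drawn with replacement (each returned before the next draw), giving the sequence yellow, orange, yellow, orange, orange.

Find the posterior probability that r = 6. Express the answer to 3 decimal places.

0.188

Compute the likelihood of the observed sequence for each case: P(data | r = 1) = (6/7)(1/7)(6/7)(1/7)(1/7) = 0.002142; P(data | r = 2) = (5/7)(2/7)(5/7)(2/7)(2/7) = 0.0119; P(data | r = 3) = (4/7)(3/7)(4/7)(3/7)(3/7) = 0.025704; P(data | r = 5) = (2/7)(5/7)(2/7)(5/7)(5/7) = 0.02975; P(data | r = 6) = (1/7)(6/7)(1/7)(6/7)(6/7) = 0.012852.
Weighting by the prior gives 1/11 · 0.002142 = 0.00019472, 2/11 · 0.0119 = 0.0021636, 2/11 · 0.025704 = 0.0046734, 3/11 · 0.02975 = 0.0081135, 3/11 · 0.012852 = 0.003505; summing to 0.01865.
Therefore the posterior P(r = 6 | data) = (0.003505) / (0.01865) = 0.18794.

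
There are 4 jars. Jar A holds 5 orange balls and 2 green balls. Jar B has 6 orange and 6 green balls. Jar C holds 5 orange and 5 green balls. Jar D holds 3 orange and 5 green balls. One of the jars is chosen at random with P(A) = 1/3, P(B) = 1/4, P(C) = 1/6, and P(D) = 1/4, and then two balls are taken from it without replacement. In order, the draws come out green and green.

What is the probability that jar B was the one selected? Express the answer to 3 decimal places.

Under each hypothesis, the probability of the observed sequence is: P(data | jar A) = (2/7)(1/6) = 0.047619; P(data | jar B) = (6/12)(5/11) = 0.22727; P(data | jar C) = (5/10)(4/9) = 0.22222; P(data | jar D) = (5/8)(4/7) = 0.35714.
Weighting by the prior gives 1/3 · 0.047619 = 0.015873, 1/4 · 0.22727 = 0.056818, 1/6 · 0.22222 = 0.037037, 1/4 · 0.35714 = 0.089286; with total 0.19901.
Therefore the posterior P(jar B | data) = (0.056818) / (0.19901) = 0.2855.

0.285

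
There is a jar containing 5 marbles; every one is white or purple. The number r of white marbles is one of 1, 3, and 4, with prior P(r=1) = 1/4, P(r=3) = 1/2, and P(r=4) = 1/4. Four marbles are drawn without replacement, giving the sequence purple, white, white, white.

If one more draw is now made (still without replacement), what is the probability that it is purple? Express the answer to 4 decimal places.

0.5000

Compute the likelihood of the observed sequence for each case: P(data | r = 1) = (4/5)(1/4)(0/3) = 0; P(data | r = 3) = (2/5)(3/4)(2/3)(1/2) = 1/10; P(data | r = 4) = (1/5)(4/4)(3/3)(2/2) = 1/5.
Weighting by the prior gives 1/4 · 0 = 0, 1/2 · 1/10 = 1/20, 1/4 · 1/5 = 1/20; with total 1/10.
The posterior is then P(r = 1 | data) = 0, P(r = 3 | data) = 1/2, P(r = 4 | data) = 1/2.
The predictive probability is P(purple next | data) = (1)(1/2) + (0)(1/2) = 1/2.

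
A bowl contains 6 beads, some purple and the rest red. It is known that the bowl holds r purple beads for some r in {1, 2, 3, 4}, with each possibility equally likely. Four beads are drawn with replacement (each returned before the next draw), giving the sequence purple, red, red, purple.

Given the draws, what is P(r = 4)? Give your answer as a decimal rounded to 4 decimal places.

The likelihood of the observed sequence under each hypothesis: P(data | r = 1) = (1/6)(5/6)(5/6)(1/6) = 0.01929; P(data | r = 2) = (2/6)(4/6)(4/6)(2/6) = 0.049383; P(data | r = 3) = (3/6)(3/6)(3/6)(3/6) = 0.0625; P(data | r = 4) = (4/6)(2/6)(2/6)(4/6) = 0.049383.
The prior-weighted likelihoods are 1/4 · 0.01929 = 0.0048225, 1/4 · 0.049383 = 0.012346, 1/4 · 0.0625 = 0.015625, 1/4 · 0.049383 = 0.012346; with total 0.045139.
Therefore the posterior P(r = 4 | data) = (0.012346) / (0.045139) = 0.2735.

0.2735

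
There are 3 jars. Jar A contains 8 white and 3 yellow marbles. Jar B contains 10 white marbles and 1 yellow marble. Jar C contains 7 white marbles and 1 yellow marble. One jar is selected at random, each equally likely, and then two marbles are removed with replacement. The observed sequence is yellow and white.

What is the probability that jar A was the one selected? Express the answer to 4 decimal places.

Compute the likelihood of the observed sequence for each case: P(data | jar A) = (3/11)(8/11) = 0.19835; P(data | jar B) = (1/11)(10/11) = 0.082645; P(data | jar C) = (1/8)(7/8) = 0.10938.
Weighting by the prior gives 1/3 · 0.19835 = 0.066116, 1/3 · 0.082645 = 0.027548, 1/3 · 0.10938 = 0.036458; summing to 0.13012.
Hence P(jar A | data) = (0.066116) / (0.13012) = 0.5081.

0.5081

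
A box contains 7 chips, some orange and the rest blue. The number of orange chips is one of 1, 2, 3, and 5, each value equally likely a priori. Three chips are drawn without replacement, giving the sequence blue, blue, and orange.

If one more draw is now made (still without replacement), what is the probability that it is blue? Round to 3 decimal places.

0.672

The likelihood of the observed sequence under each hypothesis: P(data | r = 1) = (6/7)(5/6)(1/5) = 1/7; P(data | r = 2) = (5/7)(4/6)(2/5) = 4/21; P(data | r = 3) = (4/7)(3/6)(3/5) = 6/35; P(data | r = 5) = (2/7)(1/6)(5/5) = 1/21.
Weighting by the prior gives 1/4 · 1/7 = 1/28, 1/4 · 4/21 = 1/21, 1/4 · 6/35 = 3/70, 1/4 · 1/21 = 1/84; with total 29/210.
The posterior is then P(r = 1 | data) = 15/58, P(r = 2 | data) = 10/29, P(r = 3 | data) = 9/29, P(r = 5 | data) = 5/58.
Averaging over the posterior, P(blue next | data) = (1)(15/58) + (3/4)(10/29) + (1/2)(9/29) + (0)(5/58) = 39/58.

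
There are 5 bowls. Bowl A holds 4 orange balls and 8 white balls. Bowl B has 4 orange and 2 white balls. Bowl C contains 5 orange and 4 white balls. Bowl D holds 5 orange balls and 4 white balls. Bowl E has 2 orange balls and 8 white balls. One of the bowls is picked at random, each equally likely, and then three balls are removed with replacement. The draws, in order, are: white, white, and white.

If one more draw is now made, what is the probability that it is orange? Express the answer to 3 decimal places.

Compute the likelihood of the observed sequence for each case: P(data | bowl A) = (8/12)(8/12)(8/12) = 0.2963; P(data | bowl B) = (2/6)(2/6)(2/6) = 0.037037; P(data | bowl C) = (4/9)(4/9)(4/9) = 0.087791; P(data | bowl D) = (4/9)(4/9)(4/9) = 0.087791; P(data | bowl E) = (8/10)(8/10)(8/10) = 0.512.
Multiplying each by its prior: 1/5 · 0.2963 = 0.059259, 1/5 · 0.037037 = 0.0074074, 1/5 · 0.087791 = 0.017558, 1/5 · 0.087791 = 0.017558, 1/5 · 0.512 = 0.1024; with total 0.20418.
Dividing through by the total gives posterior P(bowl A | data) = 0.29023, P(bowl B | data) = 0.036278, P(bowl C | data) = 0.085993, P(bowl D | data) = 0.085993, P(bowl E | data) = 0.50151.
The predictive probability is P(orange next | data) = (1/3)(0.29023) + (2/3)(0.036278) + (5/9)(0.085993) + (5/9)(0.085993) + (1/5)(0.50151) = 0.31678.

0.317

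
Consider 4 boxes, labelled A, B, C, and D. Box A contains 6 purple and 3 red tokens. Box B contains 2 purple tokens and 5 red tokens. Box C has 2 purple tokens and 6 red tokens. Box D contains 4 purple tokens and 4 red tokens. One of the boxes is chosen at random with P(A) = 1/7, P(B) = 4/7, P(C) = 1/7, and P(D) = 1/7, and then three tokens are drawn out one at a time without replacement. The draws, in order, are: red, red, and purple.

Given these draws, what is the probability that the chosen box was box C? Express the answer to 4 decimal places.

For each hypothesis, P(data | H) works out to: P(data | box A) = (3/9)(2/8)(6/7) = 1/14; P(data | box B) = (5/7)(4/6)(2/5) = 4/21; P(data | box C) = (6/8)(5/7)(2/6) = 5/28; P(data | box D) = (4/8)(3/7)(4/6) = 1/7.
The prior-weighted likelihoods are 1/7 · 1/14 = 1/98, 4/7 · 4/21 = 16/147, 1/7 · 5/28 = 5/196, 1/7 · 1/7 = 1/49; with total 97/588.
So P(box C | data) = (5/196) / (97/588) = 15/97.

0.1546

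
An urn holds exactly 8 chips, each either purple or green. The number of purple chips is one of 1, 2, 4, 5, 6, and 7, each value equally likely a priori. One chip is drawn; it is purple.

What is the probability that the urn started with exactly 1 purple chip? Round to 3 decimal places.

0.040

Compute the likelihood of this draw for each case: P(data | r = 1) = (1/8) = 1/8; P(data | r = 2) = (2/8) = 1/4; P(data | r = 4) = (4/8) = 1/2; P(data | r = 5) = (5/8) = 5/8; P(data | r = 6) = (6/8) = 3/4; P(data | r = 7) = (7/8) = 7/8.
Multiplying each by its prior: 1/6 · 1/8 = 1/48, 1/6 · 1/4 = 1/24, 1/6 · 1/2 = 1/12, 1/6 · 5/8 = 5/48, 1/6 · 3/4 = 1/8, 1/6 · 7/8 = 7/48; with total 25/48.
Therefore the posterior P(r = 1 | data) = (1/48) / (25/48) = 1/25.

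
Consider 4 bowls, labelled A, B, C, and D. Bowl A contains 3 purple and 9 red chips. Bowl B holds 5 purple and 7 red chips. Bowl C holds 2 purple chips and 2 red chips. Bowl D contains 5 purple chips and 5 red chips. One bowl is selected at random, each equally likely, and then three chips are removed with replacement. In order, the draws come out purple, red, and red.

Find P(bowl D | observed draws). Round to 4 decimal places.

Under each hypothesis, the probability of the observed sequence is: P(data | bowl A) = (3/12)(9/12)(9/12) = 0.14062; P(data | bowl B) = (5/12)(7/12)(7/12) = 0.14178; P(data | bowl C) = (2/4)(2/4)(2/4) = 0.125; P(data | bowl D) = (5/10)(5/10)(5/10) = 0.125.
Multiplying each by its prior: 1/4 · 0.14062 = 0.035156, 1/4 · 0.14178 = 0.035446, 1/4 · 0.125 = 0.03125, 1/4 · 0.125 = 0.03125; summing to 0.1331.
So P(bowl D | data) = (0.03125) / (0.1331) = 0.23478.

0.2348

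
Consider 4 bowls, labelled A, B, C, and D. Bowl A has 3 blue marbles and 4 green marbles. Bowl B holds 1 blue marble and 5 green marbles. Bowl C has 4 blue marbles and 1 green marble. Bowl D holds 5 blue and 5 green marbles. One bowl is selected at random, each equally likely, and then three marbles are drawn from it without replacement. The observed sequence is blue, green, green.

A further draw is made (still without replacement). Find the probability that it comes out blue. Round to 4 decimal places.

0.3461

Compute the likelihood of the observed sequence for each case: P(data | bowl A) = (3/7)(4/6)(3/5) = 0.17143; P(data | bowl B) = (1/6)(5/5)(4/4) = 0.16667; P(data | bowl C) = (4/5)(1/4)(0/3) = 0; P(data | bowl D) = (5/10)(5/9)(4/8) = 0.13889.
The prior-weighted likelihoods are 1/4 · 0.17143 = 0.042857, 1/4 · 0.16667 = 0.041667, 1/4 · 0 = 0, 1/4 · 0.13889 = 0.034722; summing to 0.11925.
The posterior is then P(bowl A | data) = 0.3594, P(bowl B | data) = 0.34942, P(bowl C | data) = 0, P(bowl D | data) = 0.29118.
The predictive probability is P(blue next | data) = (1/2)(0.3594) + (0)(0.34942) + (4/7)(0.29118) = 0.34609.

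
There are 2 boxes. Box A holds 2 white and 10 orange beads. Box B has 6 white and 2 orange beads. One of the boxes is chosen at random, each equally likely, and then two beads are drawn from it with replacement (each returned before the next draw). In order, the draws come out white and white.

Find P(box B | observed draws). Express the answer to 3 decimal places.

0.953

Under each hypothesis, the probability of the observed sequence is: P(data | box A) = (2/12)(2/12) = 1/36; P(data | box B) = (6/8)(6/8) = 9/16.
The prior-weighted likelihoods are 1/2 · 1/36 = 1/72, 1/2 · 9/16 = 9/32; with total 85/288.
Therefore the posterior P(box B | data) = (9/32) / (85/288) = 81/85.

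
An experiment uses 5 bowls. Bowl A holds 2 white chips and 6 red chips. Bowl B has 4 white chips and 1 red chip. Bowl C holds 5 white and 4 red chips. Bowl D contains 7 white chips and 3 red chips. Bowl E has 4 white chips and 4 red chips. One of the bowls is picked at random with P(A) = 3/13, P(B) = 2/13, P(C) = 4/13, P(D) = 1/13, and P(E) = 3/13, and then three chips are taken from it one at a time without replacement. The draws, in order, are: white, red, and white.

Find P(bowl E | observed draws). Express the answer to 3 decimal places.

The likelihood of the observed sequence under each hypothesis: P(data | bowl A) = (2/8)(6/7)(1/6) = 0.035714; P(data | bowl B) = (4/5)(1/4)(3/3) = 0.2; P(data | bowl C) = (5/9)(4/8)(4/7) = 0.15873; P(data | bowl D) = (7/10)(3/9)(6/8) = 0.175; P(data | bowl E) = (4/8)(4/7)(3/6) = 0.14286.
Weighting by the prior gives 3/13 · 0.035714 = 0.0082418, 2/13 · 0.2 = 0.030769, 4/13 · 0.15873 = 0.04884, 1/13 · 0.175 = 0.013462, 3/13 · 0.14286 = 0.032967; these sum to 0.13428.
So P(bowl E | data) = (0.032967) / (0.13428) = 0.24551.

0.246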